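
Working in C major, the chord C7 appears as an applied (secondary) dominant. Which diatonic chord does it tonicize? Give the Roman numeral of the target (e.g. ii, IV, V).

The chord is a dominant seventh chord on C.
A dominant resolves down a perfect fifth: C → F. In C major, F is scale degree 4, i.e. IV.

IV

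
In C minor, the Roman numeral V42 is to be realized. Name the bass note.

F

V in C minor has root G; the chord is G-B-D-F.
The figure 42 means third inversion — the seventh is in the bass.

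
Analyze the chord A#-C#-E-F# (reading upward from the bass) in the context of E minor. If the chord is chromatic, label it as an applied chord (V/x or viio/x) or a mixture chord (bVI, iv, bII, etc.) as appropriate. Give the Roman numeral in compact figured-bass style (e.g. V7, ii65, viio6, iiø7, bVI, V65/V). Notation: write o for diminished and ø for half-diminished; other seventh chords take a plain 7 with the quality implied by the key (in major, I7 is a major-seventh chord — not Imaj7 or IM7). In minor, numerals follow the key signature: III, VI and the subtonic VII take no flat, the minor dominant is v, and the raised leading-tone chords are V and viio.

The pitches F#-A#-C#-E form a dominant seventh chord rooted on F#.
F# is not a diatonic chord root with this quality in E minor, but it lies a perfect fifth above B (V), so the chord functions as an applied dominant of V.
With A# in the bass the chord is in first inversion, so the figured bass is 65.

V65/V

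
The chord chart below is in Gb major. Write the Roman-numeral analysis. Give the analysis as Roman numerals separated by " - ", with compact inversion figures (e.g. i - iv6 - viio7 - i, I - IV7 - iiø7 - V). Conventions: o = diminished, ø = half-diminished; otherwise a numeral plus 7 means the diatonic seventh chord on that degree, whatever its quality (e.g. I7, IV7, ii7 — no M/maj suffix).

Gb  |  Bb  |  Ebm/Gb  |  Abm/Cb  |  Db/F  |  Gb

I - V/vi - vi6 - ii6 - V6 - I

Gb: root Gb is the tonic; major triad there is I.
Bb: a major triad on Bb, the applied dominant of vi → V/vi.
Ebm/Gb has root Eb, degree 6 in Gb major, so vi6.
Abm/Cb has root Ab, degree 2 in Gb major, so ii6.
Db/F: root Db is the dominant; major triad there is V6.
Gb: major triad on Gb = scale degree 1 → I.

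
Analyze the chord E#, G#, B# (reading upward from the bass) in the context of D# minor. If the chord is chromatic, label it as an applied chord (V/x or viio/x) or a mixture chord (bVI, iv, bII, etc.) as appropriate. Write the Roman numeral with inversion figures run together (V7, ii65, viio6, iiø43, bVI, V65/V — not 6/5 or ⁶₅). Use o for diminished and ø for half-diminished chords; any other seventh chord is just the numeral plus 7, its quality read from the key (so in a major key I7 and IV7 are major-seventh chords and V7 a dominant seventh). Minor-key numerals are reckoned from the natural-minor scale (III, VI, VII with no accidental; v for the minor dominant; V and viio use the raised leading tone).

ii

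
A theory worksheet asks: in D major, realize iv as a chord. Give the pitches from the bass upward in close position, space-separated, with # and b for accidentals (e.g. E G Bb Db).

Scale degree 4 in D major is G; here the chord built on it is altered to a minor triad. iv is the minor subdominant, borrowed from the parallel minor.
So the chord is G-Bb-D.

G Bb D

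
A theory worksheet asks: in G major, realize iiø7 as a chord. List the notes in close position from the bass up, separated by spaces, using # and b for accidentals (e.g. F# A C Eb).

A C Eb G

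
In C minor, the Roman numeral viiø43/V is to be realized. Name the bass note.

The applied chord viiø43/V is rooted on F#: F#-A-C-E.
The figure 43 means second inversion — the fifth is in the bass.

C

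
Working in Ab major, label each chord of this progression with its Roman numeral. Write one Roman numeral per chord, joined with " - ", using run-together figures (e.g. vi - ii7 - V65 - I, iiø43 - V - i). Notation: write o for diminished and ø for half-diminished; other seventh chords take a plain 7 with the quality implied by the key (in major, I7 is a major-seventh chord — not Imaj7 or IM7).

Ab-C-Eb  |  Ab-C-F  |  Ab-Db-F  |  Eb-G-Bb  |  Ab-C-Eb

I - vi6 - IV64 - V - I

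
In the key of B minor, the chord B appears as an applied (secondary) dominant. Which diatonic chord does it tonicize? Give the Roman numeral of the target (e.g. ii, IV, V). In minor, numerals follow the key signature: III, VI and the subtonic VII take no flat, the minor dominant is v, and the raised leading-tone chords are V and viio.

iv

The chord is a major triad on B.
A dominant resolves down a perfect fifth: B → E. In B minor, E is scale degree 4, i.e. iv.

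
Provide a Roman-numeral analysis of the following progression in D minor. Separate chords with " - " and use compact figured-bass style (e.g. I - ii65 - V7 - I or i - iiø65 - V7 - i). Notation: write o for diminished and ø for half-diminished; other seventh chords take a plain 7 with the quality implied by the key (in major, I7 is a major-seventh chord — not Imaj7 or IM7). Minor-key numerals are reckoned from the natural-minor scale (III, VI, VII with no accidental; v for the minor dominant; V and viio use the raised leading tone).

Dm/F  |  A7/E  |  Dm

i6 - V43 - i

Dm/F: root D is the tonic; minor triad there is i6.
A7/E has root A, degree 5 in D minor, so V43.
Dm: minor triad on D = scale degree 1 → i.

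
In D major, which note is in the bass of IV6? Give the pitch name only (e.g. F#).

B

IV in D major has root G; the chord is G-B-D.
The figure 6 means first inversion — the third is in the bass.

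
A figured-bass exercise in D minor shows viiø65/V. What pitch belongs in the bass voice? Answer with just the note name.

B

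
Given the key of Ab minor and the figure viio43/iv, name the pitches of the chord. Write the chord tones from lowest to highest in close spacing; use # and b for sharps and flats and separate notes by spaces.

viio43/iv is a secondary leading-tone chord. The target iv is Db in Ab minor; the applied chord is rooted a semitone below, on C.
Building a fully diminished seventh chord on C gives C-Eb-Gb-Bbb.
With the 43 figure the chord is in second inversion; from the bass Gb upward in close position it reads Gb-Bbb-C-Eb.

Gb Bbb C Eb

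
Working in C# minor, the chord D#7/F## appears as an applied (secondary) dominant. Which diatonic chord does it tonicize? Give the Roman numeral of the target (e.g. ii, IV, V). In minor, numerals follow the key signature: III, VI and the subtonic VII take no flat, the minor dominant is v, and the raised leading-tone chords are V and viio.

The chord is a dominant seventh chord on D#.
A dominant resolves down a perfect fifth: D# → G#. In C# minor, G# is scale degree 5, i.e. V.

V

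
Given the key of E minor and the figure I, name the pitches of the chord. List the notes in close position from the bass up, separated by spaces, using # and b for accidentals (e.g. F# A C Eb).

I is the major tonic (Picardy third), borrowed from the parallel major. In E minor that root is E.
So the chord is E-G#-B.

E G# B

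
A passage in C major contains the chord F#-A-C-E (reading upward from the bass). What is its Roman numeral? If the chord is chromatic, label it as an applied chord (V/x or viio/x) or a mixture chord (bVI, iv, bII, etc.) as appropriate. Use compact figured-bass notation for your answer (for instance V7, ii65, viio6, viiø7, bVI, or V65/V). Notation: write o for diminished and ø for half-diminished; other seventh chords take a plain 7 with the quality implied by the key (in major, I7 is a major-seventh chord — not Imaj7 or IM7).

viiø7/V

The pitches F#-A-C-E form a half-diminished seventh chord rooted on F#.
F# sits a half step below G (V in C major); a diminished chord there is the applied leading-tone chord of V.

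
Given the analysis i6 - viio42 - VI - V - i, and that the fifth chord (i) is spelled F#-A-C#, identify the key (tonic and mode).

i is given as F#-A-C# — a minor triad with root F#.
If F# is scale degree 1 and the mode makes that degree carry a minor triad, the tonic is F# and the mode is minor.

F# minor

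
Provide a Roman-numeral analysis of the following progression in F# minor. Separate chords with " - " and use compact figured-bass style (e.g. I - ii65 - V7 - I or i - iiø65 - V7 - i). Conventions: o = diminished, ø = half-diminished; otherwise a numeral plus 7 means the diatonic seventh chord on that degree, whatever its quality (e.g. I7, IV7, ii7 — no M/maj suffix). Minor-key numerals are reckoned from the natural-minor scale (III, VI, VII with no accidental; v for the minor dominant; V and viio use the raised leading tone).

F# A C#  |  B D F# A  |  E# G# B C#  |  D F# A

F#-A-C# has root F#, degree 1 in F# minor, so i.
B-D-F#-A has root B, degree 4 in F# minor, so iv7.
E#-G#-B-C#: dominant seventh chord on C# = scale degree 5 → V65.
D-F#-A: major triad on D = scale degree 6 → VI.

i - iv7 - V65 - VI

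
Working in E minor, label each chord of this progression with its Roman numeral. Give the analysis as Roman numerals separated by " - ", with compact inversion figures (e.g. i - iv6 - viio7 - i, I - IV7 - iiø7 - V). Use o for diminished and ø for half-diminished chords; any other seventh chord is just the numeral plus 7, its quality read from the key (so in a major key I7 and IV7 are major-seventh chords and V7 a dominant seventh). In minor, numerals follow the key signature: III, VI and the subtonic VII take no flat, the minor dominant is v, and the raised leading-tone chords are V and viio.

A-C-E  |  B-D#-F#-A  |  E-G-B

A-C-E: minor triad on A = scale degree 4 → iv.
B-D#-F#-A: dominant seventh chord on B = scale degree 5 → V7.
E-G-B: minor triad on E = scale degree 1 → i.

iv - V7 - i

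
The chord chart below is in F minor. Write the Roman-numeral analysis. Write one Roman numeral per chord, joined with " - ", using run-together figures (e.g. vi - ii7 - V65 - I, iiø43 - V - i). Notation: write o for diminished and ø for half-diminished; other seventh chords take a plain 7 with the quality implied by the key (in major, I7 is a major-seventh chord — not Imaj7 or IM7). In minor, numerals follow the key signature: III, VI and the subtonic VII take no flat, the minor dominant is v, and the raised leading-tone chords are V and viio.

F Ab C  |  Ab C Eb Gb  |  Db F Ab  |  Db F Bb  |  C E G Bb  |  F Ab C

i - V7/VI - VI - iv6 - V7 - i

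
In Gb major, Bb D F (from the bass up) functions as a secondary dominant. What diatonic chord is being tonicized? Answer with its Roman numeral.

vi

The chord is a major triad on Bb.
A dominant resolves down a perfect fifth: Bb → Eb. In Gb major, Eb is scale degree 6, i.e. vi.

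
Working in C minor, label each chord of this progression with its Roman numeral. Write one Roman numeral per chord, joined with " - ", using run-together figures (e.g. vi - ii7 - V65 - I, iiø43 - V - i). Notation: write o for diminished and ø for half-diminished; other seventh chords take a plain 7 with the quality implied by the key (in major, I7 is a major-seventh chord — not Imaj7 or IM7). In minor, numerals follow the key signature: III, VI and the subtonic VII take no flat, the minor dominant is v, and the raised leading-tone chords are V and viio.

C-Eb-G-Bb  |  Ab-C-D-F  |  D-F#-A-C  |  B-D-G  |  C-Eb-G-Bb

i7 - iiø43 - V7/V - V6 - i7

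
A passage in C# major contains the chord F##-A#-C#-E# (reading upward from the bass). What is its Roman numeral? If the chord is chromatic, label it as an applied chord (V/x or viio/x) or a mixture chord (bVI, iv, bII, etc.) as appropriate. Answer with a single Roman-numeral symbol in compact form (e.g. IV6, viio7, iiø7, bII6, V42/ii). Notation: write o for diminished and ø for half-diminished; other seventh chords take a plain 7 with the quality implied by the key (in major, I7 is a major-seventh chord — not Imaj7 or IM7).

Stacked in thirds the chord is F##-A#-C#-E#: a half-diminished seventh chord on F##.
F## sits a half step below G# (V in C# major); a diminished chord there is the applied leading-tone chord of V.

viiø7/V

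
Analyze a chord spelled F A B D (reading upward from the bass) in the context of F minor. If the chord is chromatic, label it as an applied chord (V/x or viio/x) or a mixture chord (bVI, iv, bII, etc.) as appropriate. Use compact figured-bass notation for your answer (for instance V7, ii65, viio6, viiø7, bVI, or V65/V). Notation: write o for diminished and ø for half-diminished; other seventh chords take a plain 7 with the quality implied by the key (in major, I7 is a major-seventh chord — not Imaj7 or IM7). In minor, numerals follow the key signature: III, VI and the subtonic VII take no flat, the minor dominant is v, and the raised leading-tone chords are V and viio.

Stacked in thirds the chord is B-D-F-A: a half-diminished seventh chord on B.
B sits a half step below C (V in F minor); a diminished chord there is the applied leading-tone chord of V.
With F in the bass the chord is in second inversion, so the figured bass is 43.

viiø43/V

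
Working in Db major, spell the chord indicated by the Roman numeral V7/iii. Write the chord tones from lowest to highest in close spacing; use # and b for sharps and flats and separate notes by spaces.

C E G Bb

The slash means an applied dominant: we want the dominant of iii. In Db major, iii is F minor, and its dominant is built on C.
Building a dominant seventh chord on C gives C-E-G-Bb.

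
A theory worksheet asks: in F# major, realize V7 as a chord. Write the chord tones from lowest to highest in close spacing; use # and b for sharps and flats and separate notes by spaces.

C# E# G# B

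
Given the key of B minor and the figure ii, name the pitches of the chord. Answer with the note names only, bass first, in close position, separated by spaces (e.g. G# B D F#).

ii is the minor supertonic, borrowed from the parallel major (the Dorian ii). In B minor that root is C#.
So the chord is C#-E-G#, a minor triad.

C# E G#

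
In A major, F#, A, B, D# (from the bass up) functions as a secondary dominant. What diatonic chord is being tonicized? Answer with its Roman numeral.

V

The chord is a dominant seventh chord on B.
A dominant resolves down a perfect fifth: B → E. In A major, E is scale degree 5, i.e. V.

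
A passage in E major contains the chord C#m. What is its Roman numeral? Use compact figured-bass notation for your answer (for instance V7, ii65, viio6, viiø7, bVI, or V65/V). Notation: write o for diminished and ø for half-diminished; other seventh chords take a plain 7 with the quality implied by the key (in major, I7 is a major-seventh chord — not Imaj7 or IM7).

vi

Stacked in thirds the chord is C#-E-G#: a minor triad on C#.
In E major, C# is the submediant; the diatonic minor triad there is vi.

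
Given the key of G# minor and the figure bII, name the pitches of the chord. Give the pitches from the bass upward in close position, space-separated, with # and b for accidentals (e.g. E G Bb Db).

A C# E

bII is the Neapolitan chord — a major triad on the lowered second degree. In G# minor that root is A.
So the chord is A-C#-E, a major triad.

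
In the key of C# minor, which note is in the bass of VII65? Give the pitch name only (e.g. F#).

D#

VII in C# minor has root B; the chord is B-D#-F#-A.
The figure 65 means first inversion — the third is in the bass.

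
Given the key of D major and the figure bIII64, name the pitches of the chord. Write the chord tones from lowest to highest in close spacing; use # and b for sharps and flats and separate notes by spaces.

C F A

Scale degree 3 in D major is F#; lowering it a half step gives F. bIII64 is a major triad on the lowered third degree, borrowed from the parallel minor.
So the chord is F-A-C.
The figured bass 64 indicates second inversion, placing the fifth (C) in the bass: C-F-A.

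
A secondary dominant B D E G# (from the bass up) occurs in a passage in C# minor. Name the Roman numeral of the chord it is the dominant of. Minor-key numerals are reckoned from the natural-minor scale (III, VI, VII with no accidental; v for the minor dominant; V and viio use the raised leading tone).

The chord is a dominant seventh chord on E.
A dominant resolves down a perfect fifth: E → A. In C# minor, A is scale degree 6, i.e. VI.

VI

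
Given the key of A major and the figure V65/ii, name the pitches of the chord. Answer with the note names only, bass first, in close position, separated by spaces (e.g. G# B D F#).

The slash means an applied dominant: we want the dominant of ii. In A major, ii is B minor, and its dominant is built on F#.
Building a dominant seventh chord on F# gives F#-A#-C#-E.
With the 65 figure the chord is in first inversion; from the bass A# upward in close position it reads A#-C#-E-F#.

A# C# E F#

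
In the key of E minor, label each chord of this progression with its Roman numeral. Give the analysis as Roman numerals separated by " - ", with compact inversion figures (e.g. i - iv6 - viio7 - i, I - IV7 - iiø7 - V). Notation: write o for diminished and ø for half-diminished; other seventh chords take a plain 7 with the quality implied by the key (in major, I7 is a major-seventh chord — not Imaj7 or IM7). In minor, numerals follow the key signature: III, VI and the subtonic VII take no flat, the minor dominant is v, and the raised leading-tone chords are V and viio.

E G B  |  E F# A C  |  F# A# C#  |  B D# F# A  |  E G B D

i - iiø42 - V/V - V7 - i7

E-G-B: root E is the tonic; minor triad there is i.
E-F#-A-C: root F# is the supertonic; half-diminished seventh chord there is iiø42.
F#-A#-C#: chromatic; F# is V of V, so V/V.
B-D#-F#-A: dominant seventh chord on B = scale degree 5 → V7.
E-G-B-D has root E, degree 1 in E minor, so i7.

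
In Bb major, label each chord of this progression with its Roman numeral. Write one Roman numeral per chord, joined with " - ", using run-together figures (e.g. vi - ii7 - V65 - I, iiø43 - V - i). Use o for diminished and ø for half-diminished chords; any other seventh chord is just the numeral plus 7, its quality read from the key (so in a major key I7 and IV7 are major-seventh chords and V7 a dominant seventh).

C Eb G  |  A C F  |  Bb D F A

ii - V6 - I7

C-Eb-G: minor triad on C = scale degree 2 → ii.
A-C-F: major triad on F = scale degree 5 → V6.
Bb-D-F-A has root Bb, degree 1 in Bb major, so I7.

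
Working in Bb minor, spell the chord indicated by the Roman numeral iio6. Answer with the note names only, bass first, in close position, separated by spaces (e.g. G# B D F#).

Eb Gb C

The numeral's case and figure indicate a diminished triad. In Bb minor its root, scale degree 2, is C.
Stacking thirds from C gives C-Eb-Gb.
The figured bass 6 indicates first inversion, placing the third (Eb) in the bass: Eb-Gb-C.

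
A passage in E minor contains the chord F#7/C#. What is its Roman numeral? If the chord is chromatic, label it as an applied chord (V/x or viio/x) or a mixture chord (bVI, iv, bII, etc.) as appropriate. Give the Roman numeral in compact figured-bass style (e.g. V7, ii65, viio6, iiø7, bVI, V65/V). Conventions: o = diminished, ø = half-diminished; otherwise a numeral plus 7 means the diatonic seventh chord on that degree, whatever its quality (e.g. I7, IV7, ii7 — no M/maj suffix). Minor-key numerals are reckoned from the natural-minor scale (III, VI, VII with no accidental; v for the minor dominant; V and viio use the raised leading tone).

The pitches F#-A#-C#-E form a dominant seventh chord rooted on F#.
F# is not a diatonic chord root with this quality in E minor, but it lies a perfect fifth above B (V), so the chord functions as an applied dominant of V.
With C# in the bass the chord is in second inversion, so the figured bass is 43.

V43/V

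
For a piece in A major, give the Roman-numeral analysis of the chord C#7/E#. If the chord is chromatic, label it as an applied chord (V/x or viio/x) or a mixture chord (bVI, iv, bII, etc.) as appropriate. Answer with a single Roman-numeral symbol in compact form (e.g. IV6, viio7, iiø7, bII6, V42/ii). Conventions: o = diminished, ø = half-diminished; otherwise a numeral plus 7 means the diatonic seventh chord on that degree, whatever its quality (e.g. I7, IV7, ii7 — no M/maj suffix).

The pitches C#-E#-G#-B form a dominant seventh chord rooted on C#.
C# is not a diatonic chord root with this quality in A major, but it lies a perfect fifth above F# (vi), so the chord functions as an applied dominant of vi.
With E# in the bass the chord is in first inversion, so the figured bass is 65.

V65/vi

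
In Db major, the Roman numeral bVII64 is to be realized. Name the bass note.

Gb

bVII in Db major has root Cb; the chord is Cb-Eb-Gb.
The figure 64 means second inversion — the fifth is in the bass.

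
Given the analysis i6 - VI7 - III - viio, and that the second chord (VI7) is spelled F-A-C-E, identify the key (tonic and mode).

VI7 is given as F-A-C-E — a major seventh chord with root F.
Counting down 5 scale steps from F places the tonic on A; a major seventh chord on degree 6 is diatonic only in minor.

A minor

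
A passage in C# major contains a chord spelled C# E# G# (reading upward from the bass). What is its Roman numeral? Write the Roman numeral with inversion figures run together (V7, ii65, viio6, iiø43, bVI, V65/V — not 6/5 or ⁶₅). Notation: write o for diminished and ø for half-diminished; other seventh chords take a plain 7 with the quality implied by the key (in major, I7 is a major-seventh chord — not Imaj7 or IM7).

Stacked in thirds the chord is C#-E#-G#: a major triad on C#.
In C# major, C# is the tonic; the diatonic major triad there is I.

I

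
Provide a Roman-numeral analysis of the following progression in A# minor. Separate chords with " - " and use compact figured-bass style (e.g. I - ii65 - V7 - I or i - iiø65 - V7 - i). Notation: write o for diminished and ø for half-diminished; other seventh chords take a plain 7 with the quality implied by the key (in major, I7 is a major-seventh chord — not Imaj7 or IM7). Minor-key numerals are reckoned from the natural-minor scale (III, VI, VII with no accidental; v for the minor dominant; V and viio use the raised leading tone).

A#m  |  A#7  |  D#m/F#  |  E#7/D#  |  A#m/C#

i - V7/iv - iv6 - V42 - i6

A#m has root A#, degree 1 in A# minor, so i.
A#7: a dominant seventh chord on A#, the applied dominant of iv → V7/iv.
D#m/F# has root D#, degree 4 in A# minor, so iv6.
E#7/D#: root E# is the dominant; dominant seventh chord there is V42.
A#m/C#: minor triad on A# = scale degree 1 → i6.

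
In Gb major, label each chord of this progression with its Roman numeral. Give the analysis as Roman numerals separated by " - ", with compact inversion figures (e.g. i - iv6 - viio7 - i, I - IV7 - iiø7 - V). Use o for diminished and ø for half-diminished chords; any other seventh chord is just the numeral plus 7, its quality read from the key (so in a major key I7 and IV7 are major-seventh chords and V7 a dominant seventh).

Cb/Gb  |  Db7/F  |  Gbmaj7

Cb/Gb: root Cb is the subdominant; major triad there is IV64.
Db7/F has root Db, degree 5 in Gb major, so V65.
Gbmaj7 has root Gb, degree 1 in Gb major, so I7.

IV64 - V65 - I7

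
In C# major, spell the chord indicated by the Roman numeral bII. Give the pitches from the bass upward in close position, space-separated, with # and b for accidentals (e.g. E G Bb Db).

D F# A

Scale degree 2 in C# major is D#; lowering it a half step gives D. bII is the Neapolitan chord — a major triad on the lowered second degree.
So the chord is D-F#-A.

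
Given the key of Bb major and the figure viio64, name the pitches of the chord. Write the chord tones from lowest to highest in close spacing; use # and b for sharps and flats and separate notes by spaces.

Eb A C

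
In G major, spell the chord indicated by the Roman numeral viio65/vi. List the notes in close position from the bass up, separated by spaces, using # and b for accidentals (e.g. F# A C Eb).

F# A C D#

viio65/vi is a secondary leading-tone chord. The target vi is E in G major; the applied chord is rooted a semitone below, on D#.
Building a fully diminished seventh chord on D# gives D#-F#-A-C.
The figured bass 65 indicates first inversion, placing the third (F#) in the bass: F#-A-C-D#.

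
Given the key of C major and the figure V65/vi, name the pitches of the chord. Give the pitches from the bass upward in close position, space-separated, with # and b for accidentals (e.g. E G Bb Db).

G# B D E

The slash means an applied dominant: we want the dominant of vi. In C major, vi is A minor, and its dominant is built on E.
Building a dominant seventh chord on E gives E-G#-B-D.
With the 65 figure the chord is in first inversion; from the bass G# upward in close position it reads G#-B-D-E.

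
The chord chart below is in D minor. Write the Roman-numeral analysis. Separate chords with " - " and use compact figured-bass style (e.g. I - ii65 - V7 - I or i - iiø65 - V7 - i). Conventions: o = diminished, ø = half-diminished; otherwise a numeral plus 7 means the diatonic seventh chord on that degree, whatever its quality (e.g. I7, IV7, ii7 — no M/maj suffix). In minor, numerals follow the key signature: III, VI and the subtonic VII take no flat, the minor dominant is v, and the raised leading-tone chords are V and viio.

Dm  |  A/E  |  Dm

i - V64 - i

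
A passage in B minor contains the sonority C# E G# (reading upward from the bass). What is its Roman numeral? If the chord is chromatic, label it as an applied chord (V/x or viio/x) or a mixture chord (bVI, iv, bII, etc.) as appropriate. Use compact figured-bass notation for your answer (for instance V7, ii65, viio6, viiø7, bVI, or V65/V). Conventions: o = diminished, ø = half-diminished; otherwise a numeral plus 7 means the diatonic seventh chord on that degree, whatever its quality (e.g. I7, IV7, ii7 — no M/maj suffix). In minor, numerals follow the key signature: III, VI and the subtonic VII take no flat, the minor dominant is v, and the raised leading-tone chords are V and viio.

ii

Stacked in thirds the chord is C#-E-G#: a minor triad on C#.
C# is the second degree of B minor. This is the minor supertonic, borrowed from the parallel major (the Dorian ii).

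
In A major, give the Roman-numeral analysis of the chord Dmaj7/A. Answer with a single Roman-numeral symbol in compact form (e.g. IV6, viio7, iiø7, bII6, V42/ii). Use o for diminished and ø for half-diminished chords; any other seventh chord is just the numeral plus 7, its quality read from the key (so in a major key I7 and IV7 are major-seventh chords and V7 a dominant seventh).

IV43

Stacked in thirds the chord is D-F#-A-C#: a major seventh chord on D.
In A major, D is the subdominant; the diatonic major seventh chord there is IV7.
With A in the bass the chord is in second inversion, so the figured bass is 43.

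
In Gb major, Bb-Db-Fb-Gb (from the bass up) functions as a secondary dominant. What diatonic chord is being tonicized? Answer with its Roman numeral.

The chord is a dominant seventh chord on Gb.
A dominant resolves down a perfect fifth: Gb → Cb. In Gb major, Cb is scale degree 4, i.e. IV.

IV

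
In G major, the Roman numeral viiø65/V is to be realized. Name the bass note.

The applied chord viiø65/V is rooted on C#: C#-E-G-B.
The figure 65 means first inversion — the third is in the bass.

E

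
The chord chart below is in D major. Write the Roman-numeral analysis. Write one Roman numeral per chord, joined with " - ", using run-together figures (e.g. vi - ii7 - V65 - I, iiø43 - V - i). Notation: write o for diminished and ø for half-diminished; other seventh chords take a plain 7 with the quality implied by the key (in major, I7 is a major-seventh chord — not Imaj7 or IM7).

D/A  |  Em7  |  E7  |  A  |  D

D/A: root D is the tonic; major triad there is I64.
Em7: minor seventh chord on E = scale degree 2 → ii7.
E7: a dominant seventh chord on E, the applied dominant of V → V7/V.
A has root A, degree 5 in D major, so V.
D: major triad on D = scale degree 1 → I.

I64 - ii7 - V7/V - V - I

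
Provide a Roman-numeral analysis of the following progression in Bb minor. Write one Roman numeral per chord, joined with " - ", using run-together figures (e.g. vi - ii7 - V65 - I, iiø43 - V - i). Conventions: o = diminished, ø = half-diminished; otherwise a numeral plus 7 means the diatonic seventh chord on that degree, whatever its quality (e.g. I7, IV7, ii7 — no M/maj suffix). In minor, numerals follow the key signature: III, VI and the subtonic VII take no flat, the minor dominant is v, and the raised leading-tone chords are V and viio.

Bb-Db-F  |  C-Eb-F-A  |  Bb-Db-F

i - V43 - i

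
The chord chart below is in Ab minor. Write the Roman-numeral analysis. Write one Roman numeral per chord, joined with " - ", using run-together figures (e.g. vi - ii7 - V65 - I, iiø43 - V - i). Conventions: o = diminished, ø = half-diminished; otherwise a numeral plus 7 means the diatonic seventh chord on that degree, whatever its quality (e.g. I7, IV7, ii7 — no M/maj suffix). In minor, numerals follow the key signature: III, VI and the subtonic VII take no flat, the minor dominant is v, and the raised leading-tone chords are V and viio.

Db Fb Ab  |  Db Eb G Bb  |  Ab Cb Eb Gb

iv - V42 - i7

Db-Fb-Ab: root Db is the subdominant; minor triad there is iv.
Db-Eb-G-Bb: root Eb is the dominant; dominant seventh chord there is V42.
Ab-Cb-Eb-Gb: minor seventh chord on Ab = scale degree 1 → i7.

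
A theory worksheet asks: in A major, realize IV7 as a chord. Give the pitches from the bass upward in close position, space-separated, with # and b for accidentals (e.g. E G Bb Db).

D F# A C#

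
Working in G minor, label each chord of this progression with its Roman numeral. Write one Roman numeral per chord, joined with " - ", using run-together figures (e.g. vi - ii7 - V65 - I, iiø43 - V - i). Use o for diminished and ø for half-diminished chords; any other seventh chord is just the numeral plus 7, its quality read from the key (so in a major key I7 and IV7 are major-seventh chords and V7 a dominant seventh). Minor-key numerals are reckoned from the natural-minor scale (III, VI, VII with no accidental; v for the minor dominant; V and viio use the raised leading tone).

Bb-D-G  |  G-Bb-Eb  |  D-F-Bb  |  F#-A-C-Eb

i6 - VI6 - III6 - viio7

Bb-D-G: minor triad on G = scale degree 1 → i6.
G-Bb-Eb: root Eb is the submediant; major triad there is VI6.
D-F-Bb: root Bb is the mediant; major triad there is III6.
F#-A-C-Eb has root F#, degree 7 in G minor, so viio7.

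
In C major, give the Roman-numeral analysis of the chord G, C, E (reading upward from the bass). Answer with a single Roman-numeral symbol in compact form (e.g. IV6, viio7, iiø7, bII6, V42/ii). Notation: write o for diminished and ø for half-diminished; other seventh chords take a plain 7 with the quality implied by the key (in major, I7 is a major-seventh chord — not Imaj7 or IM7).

I64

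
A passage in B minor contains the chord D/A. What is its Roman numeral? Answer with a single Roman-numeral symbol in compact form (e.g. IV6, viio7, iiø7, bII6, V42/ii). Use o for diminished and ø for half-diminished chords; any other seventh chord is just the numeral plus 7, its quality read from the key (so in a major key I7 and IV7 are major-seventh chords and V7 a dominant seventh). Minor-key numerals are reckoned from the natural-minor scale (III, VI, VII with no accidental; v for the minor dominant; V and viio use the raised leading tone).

III64

Stacked in thirds the chord is D-F#-A: a major triad on D.
In B minor, D is the mediant; the diatonic major triad there is III.
With A in the bass the chord is in second inversion, so the figured bass is 64.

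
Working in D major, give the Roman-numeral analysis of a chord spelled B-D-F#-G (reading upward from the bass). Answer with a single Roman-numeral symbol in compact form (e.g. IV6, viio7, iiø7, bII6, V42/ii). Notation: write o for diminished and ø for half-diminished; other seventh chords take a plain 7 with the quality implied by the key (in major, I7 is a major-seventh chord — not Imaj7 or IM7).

IV65

The pitches G-B-D-F# form a major seventh chord rooted on G.
In D major, G is the subdominant; the diatonic major seventh chord there is IV7.
With B in the bass the chord is in first inversion, so the figured bass is 65.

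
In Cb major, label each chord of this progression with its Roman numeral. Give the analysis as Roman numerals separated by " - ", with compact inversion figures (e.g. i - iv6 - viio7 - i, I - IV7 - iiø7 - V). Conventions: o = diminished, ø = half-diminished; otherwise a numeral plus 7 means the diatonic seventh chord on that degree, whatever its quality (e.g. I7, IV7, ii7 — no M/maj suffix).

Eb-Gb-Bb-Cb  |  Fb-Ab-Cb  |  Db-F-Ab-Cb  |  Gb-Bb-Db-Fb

I65 - IV - V7/V - V7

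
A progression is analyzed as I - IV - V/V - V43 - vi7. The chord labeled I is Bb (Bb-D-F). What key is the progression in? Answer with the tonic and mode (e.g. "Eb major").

I is given as Bb-D-F — a major triad with root Bb.
If Bb is scale degree 1 and the mode makes that degree carry a major triad, the tonic is Bb and the mode is major.

Bb major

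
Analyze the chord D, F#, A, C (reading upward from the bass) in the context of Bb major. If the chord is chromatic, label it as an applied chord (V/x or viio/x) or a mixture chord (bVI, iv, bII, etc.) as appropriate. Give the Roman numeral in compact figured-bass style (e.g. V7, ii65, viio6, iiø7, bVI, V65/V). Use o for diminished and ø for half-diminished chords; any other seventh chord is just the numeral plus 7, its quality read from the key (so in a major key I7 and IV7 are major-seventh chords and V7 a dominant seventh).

Stacked in thirds the chord is D-F#-A-C: a dominant seventh chord on D.
D is not a diatonic chord root with this quality in Bb major, but it lies a perfect fifth above G (vi), so the chord functions as an applied dominant of vi.

V7/vi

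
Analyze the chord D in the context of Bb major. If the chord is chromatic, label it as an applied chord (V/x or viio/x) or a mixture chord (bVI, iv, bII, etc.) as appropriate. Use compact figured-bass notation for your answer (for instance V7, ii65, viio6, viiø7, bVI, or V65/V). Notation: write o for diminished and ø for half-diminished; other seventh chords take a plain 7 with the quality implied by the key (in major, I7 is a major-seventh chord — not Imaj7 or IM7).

V/vi

The pitches D-F#-A form a major triad rooted on D.
D is not a diatonic chord root with this quality in Bb major, but it lies a perfect fifth above G (vi), so the chord functions as an applied dominant of vi.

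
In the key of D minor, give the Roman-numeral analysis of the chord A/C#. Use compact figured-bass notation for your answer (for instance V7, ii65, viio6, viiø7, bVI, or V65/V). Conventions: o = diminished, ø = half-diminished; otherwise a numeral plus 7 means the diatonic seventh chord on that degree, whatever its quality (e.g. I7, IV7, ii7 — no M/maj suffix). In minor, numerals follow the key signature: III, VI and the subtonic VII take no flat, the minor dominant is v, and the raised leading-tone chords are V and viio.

V6

The pitches A-C#-E form a major triad rooted on A.
In D minor, A is the dominant; the diatonic major triad there is V.
With C# in the bass the chord is in first inversion, so the figured bass is 6.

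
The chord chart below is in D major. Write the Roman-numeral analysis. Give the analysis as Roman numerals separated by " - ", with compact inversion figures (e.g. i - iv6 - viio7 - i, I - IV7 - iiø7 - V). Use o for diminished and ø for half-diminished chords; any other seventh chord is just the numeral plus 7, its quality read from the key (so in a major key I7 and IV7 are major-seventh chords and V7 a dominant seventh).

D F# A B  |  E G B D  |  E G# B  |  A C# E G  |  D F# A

vi65 - ii7 - V/V - V7 - I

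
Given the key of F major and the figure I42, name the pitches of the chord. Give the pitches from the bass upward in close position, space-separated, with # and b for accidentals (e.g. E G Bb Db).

E F A C

In F major, the first degree is F, and the diatonic chord built there is a major seventh chord.
That chord is spelled F-A-C-E.
With the 42 figure the chord is in third inversion; from the bass E upward in close position it reads E-F-A-C.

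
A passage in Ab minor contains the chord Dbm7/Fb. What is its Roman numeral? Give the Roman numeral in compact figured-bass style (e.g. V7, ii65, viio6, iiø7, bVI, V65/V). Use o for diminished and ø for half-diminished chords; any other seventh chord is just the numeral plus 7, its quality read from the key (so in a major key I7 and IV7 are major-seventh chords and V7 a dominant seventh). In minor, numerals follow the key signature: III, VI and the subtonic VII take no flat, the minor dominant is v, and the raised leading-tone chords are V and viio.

iv65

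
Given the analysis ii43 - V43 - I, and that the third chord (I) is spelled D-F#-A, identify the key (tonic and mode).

The chord D is a major triad rooted on D; its label is I.
If D is scale degree 1 and the mode makes that degree carry a major triad, the tonic is D and the mode is major.

D major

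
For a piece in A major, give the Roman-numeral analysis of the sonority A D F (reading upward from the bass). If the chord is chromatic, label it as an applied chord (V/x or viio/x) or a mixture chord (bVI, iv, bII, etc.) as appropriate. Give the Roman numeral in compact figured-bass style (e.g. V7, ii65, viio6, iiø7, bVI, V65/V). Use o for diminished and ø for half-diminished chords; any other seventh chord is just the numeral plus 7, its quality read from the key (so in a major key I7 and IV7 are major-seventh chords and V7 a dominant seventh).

iv64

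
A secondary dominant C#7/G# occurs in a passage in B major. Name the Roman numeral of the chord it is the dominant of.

The chord is a dominant seventh chord on C#.
A dominant resolves down a perfect fifth: C# → F#. In B major, F# is scale degree 5, i.e. V.

V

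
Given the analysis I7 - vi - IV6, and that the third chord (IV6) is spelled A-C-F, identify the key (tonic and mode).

C major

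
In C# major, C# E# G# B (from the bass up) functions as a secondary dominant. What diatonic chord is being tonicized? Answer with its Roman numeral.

The chord is a dominant seventh chord on C#.
A dominant resolves down a perfect fifth: C# → F#. In C# major, F# is scale degree 4, i.e. IV.

IV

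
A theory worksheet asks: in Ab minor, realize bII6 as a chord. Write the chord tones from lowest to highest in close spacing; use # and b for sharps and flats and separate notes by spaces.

Scale degree 2 in Ab minor is Bb; lowering it a half step gives Bbb. bII6 is the Neapolitan sixth — a major triad on the lowered second degree, here in its customary first inversion.
So the chord is Bbb-Db-Fb.
The figured bass 6 indicates first inversion, placing the third (Db) in the bass: Db-Fb-Bbb.

Db Fb Bbb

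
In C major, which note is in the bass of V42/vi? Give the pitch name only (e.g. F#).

D

The applied chord V42/vi is rooted on E: E-G#-B-D.
The figure 42 means third inversion — the seventh is in the bass.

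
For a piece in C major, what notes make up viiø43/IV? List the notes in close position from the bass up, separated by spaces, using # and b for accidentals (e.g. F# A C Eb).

viiø43/IV is a secondary leading-tone chord. The target IV is F in C major; the applied chord is rooted a semitone below, on E.
Building a half-diminished seventh chord on E gives E-G-Bb-D.
The figured bass 43 indicates second inversion, placing the fifth (Bb) in the bass: Bb-D-E-G.

Bb D E G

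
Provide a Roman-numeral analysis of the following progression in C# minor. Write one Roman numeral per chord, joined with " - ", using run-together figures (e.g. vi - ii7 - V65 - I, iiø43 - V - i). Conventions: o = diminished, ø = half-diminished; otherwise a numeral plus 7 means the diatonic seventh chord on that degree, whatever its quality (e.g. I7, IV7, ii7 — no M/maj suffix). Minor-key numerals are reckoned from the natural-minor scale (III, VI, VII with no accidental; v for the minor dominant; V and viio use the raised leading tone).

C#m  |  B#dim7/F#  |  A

i - viio43 - VI

C#m: minor triad on C# = scale degree 1 → i.
B#dim7/F#: root B# is the leading tone; fully diminished seventh chord there is viio43.
A: major triad on A = scale degree 6 → VI.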